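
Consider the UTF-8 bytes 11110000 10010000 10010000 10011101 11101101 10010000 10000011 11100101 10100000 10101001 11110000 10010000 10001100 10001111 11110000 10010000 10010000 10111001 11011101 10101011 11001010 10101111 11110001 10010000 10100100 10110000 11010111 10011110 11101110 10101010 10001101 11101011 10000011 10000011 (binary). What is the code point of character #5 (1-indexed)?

Offset 0: leading byte 0xF0 = 11110000 → 4-byte char #1 = F0 90 90 9D.
Offset 4: leading byte 0xED = 11101101 → 3-byte char #2 = ED 90 83.
Offset 7: leading byte 0xE5 = 11100101 → 3-byte char #3 = E5 A0 A9.
Offset 10: leading byte 0xF0 = 11110000 → 4-byte char #4 = F0 90 8C 8F.
Offset 14: leading byte 0xF0 = 11110000 → 4-byte char #5 = F0 90 90 B9.
Leading byte 0xF0 = 11110000 matches 11110xxx → 4-byte sequence.
Byte 1: 0xF0 = 11110000, payload 000 (3 bits).
Byte 2: 0x90 = 10010000 (10xxxxxx ✓), payload 010000.
Byte 3: 0x90 = 10010000 (10xxxxxx ✓), payload 010000.
Byte 4: 0xB9 = 10111001 (10xxxxxx ✓), payload 111001.
Concatenate: 000010000010000111001 = 0x10439 (21 bits → U+10439).

U+10439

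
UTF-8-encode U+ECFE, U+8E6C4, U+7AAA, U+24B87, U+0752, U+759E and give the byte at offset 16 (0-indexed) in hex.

U+ECFE → 3-byte form EE B3 BE at offsets 0–2.
U+8E6C4 → 4-byte form F2 8E 9B 84 at offsets 3–6.
U+7AAA → 3-byte form E7 AA AA at offsets 7–9.
U+24B87 → 4-byte form F0 A4 AE 87 at offsets 10–13.
U+0752 → 2-byte form DD 92 at offsets 14–15.
U+759E → 3-byte form E7 96 9E at offsets 16–18.
Offset 16 falls in char 6's range; it's byte 1 of E7 96 9E = 0xE7.

0xE7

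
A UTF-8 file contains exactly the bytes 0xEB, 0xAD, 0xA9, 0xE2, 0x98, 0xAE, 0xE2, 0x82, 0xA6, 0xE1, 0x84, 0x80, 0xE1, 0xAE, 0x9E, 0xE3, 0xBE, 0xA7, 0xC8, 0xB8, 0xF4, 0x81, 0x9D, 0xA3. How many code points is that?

8

Byte at offset 0: 0xEB = 11101011 → 3-byte char (#1). Advance 3.
Byte at offset 3: 0xE2 = 11100010 → 3-byte char (#2). Advance 3.
Byte at offset 6: 0xE2 = 11100010 → 3-byte char (#3). Advance 3.
Byte at offset 9: 0xE1 = 11100001 → 3-byte char (#4). Advance 3.
Byte at offset 12: 0xE1 = 11100001 → 3-byte char (#5). Advance 3.
Byte at offset 15: 0xE3 = 11100011 → 3-byte char (#6). Advance 3.
Byte at offset 18: 0xC8 = 11001000 → 2-byte char (#7). Advance 2.
Byte at offset 20: 0xF4 = 11110100 → 4-byte char (#8). Advance 4.
Reached end at offset 24 after 8 code points.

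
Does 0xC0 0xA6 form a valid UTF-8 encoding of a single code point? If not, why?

Leading byte 0xC0 = 11000000 → 2-byte form.
Continuation bytes all match 10xxxxxx. Payload decodes to 0x26.
But 0x26 < 0x80, the minimum for a 2-byte sequence — this is an overlong encoding.

invalid (overlong encoding)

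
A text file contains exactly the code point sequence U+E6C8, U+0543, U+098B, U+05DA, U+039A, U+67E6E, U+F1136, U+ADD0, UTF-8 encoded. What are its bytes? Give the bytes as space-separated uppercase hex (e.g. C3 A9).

EE 9B 88 D5 83 E0 A6 8B D7 9A CE 9A F1 A7 B9 AE F3 B1 84 B6 EA B7 90

U+E6C8: 3-byte form → EE 9B 88.
U+0543: 2-byte form → D5 83.
U+098B: 3-byte form → E0 A6 8B.
U+05DA: 2-byte form → D7 9A.
U+039A: 2-byte form → CE 9A.
U+67E6E: 4-byte form → F1 A7 B9 AE.
U+F1136: 4-byte form → F3 B1 84 B6.
U+ADD0: 3-byte form → EA B7 90.
Concatenated (23 bytes): EE 9B 88 D5 83 E0 A6 8B D7 9A CE 9A F1 A7 B9 AE F3 B1 84 B6 EA B7 90.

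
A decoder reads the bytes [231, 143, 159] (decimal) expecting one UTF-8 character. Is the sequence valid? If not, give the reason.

valid

Leading byte 0xE7 = 11100111 → 3-byte form.
Continuation bytes 0x8F=10001111, 0x9F=10011111 all match 10xxxxxx.
Decoded value 0x73DF is ≥ 0x800 (shortest form) and not a surrogate.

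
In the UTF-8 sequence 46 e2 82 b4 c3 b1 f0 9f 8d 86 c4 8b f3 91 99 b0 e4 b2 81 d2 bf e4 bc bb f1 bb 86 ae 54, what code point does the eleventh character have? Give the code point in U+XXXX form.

Offset 0: leading byte 0x46 = 01000110 → 1-byte char #1 = 46.
Offset 1: leading byte 0xE2 = 11100010 → 3-byte char #2 = E2 82 B4.
Offset 4: leading byte 0xC3 = 11000011 → 2-byte char #3 = C3 B1.
Offset 6: leading byte 0xF0 = 11110000 → 4-byte char #4 = F0 9F 8D 86.
Offset 10: leading byte 0xC4 = 11000100 → 2-byte char #5 = C4 8B.
Offset 12: leading byte 0xF3 = 11110011 → 4-byte char #6 = F3 91 99 B0.
Offset 16: leading byte 0xE4 = 11100100 → 3-byte char #7 = E4 B2 81.
Offset 19: leading byte 0xD2 = 11010010 → 2-byte char #8 = D2 BF.
Offset 21: leading byte 0xE4 = 11100100 → 3-byte char #9 = E4 BC BB.
Offset 24: leading byte 0xF1 = 11110001 → 4-byte char #10 = F1 BB 86 AE.
Offset 28: leading byte 0x54 = 01010100 → 1-byte char #11 = 54.
Leading byte 0x54 = 01010100 matches 0xxxxxxx → 1-byte sequence.
Byte 1: 0x54 = 01010100, payload 1010100 (7 bits).
Concatenate: 1010100 = 0x54 (7 bits → U+0054).

U+0054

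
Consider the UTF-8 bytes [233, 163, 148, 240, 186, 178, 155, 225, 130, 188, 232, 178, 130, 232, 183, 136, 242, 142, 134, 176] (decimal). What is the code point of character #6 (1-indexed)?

U+8E1B0

Offset 0: leading byte 0xE9 = 11101001 → 3-byte char #1 = E9 A3 94.
Offset 3: leading byte 0xF0 = 11110000 → 4-byte char #2 = F0 BA B2 9B.
Offset 7: leading byte 0xE1 = 11100001 → 3-byte char #3 = E1 82 BC.
Offset 10: leading byte 0xE8 = 11101000 → 3-byte char #4 = E8 B2 82.
Offset 13: leading byte 0xE8 = 11101000 → 3-byte char #5 = E8 B7 88.
Offset 16: leading byte 0xF2 = 11110010 → 4-byte char #6 = F2 8E 86 B0.
Leading byte 0xF2 = 11110010 matches 11110xxx → 4-byte sequence.
Byte 1: 0xF2 = 11110010, payload 010 (3 bits).
Byte 2: 0x8E = 10001110 (10xxxxxx ✓), payload 001110.
Byte 3: 0x86 = 10000110 (10xxxxxx ✓), payload 000110.
Byte 4: 0xB0 = 10110000 (10xxxxxx ✓), payload 110000.
Concatenate: 010001110000110110000 = 0x8E1B0 (21 bits → U+8E1B0).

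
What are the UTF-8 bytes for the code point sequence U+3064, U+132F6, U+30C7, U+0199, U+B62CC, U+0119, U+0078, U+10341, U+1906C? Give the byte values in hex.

U+3064: 3-byte form → E3 81 A4.
U+132F6: 4-byte form → F0 93 8B B6.
U+30C7: 3-byte form → E3 83 87.
U+0199: 2-byte form → C6 99.
U+B62CC: 4-byte form → F2 B6 8B 8C.
U+0119: 2-byte form → C4 99.
U+0078: 1-byte form → 78.
U+10341: 4-byte form → F0 90 8D 81.
U+1906C: 4-byte form → F0 99 81 AC.
Concatenated (27 bytes): E3 81 A4 F0 93 8B B6 E3 83 87 C6 99 F2 B6 8B 8C C4 99 78 F0 90 8D 81 F0 99 81 AC.

E3 81 A4 F0 93 8B B6 E3 83 87 C6 99 F2 B6 8B 8C C4 99 78 F0 90 8D 81 F0 99 81 AC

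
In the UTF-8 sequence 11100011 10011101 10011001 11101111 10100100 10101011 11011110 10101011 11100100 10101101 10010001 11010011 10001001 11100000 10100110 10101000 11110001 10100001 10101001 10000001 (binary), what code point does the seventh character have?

U+61A41

Offset 0: leading byte 0xE3 = 11100011 → 3-byte char #1 = E3 9D 99.
Offset 3: leading byte 0xEF = 11101111 → 3-byte char #2 = EF A4 AB.
Offset 6: leading byte 0xDE = 11011110 → 2-byte char #3 = DE AB.
Offset 8: leading byte 0xE4 = 11100100 → 3-byte char #4 = E4 AD 91.
Offset 11: leading byte 0xD3 = 11010011 → 2-byte char #5 = D3 89.
Offset 13: leading byte 0xE0 = 11100000 → 3-byte char #6 = E0 A6 A8.
Offset 16: leading byte 0xF1 = 11110001 → 4-byte char #7 = F1 A1 A9 81.
Leading byte 0xF1 = 11110001 matches 11110xxx → 4-byte sequence.
Byte 1: 0xF1 = 11110001, payload 001 (3 bits).
Byte 2: 0xA1 = 10100001 (10xxxxxx ✓), payload 100001.
Byte 3: 0xA9 = 10101001 (10xxxxxx ✓), payload 101001.
Byte 4: 0x81 = 10000001 (10xxxxxx ✓), payload 000001.
Concatenate: 001100001101001000001 = 0x61A41 (21 bits → U+61A41).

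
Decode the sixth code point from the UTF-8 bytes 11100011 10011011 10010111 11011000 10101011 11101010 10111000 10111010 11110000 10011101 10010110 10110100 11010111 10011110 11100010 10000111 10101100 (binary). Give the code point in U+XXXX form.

U+21EC

Offset 0: leading byte 0xE3 = 11100011 → 3-byte char #1 = E3 9B 97.
Offset 3: leading byte 0xD8 = 11011000 → 2-byte char #2 = D8 AB.
Offset 5: leading byte 0xEA = 11101010 → 3-byte char #3 = EA B8 BA.
Offset 8: leading byte 0xF0 = 11110000 → 4-byte char #4 = F0 9D 96 B4.
Offset 12: leading byte 0xD7 = 11010111 → 2-byte char #5 = D7 9E.
Offset 14: leading byte 0xE2 = 11100010 → 3-byte char #6 = E2 87 AC.
Leading byte 0xE2 = 11100010 matches 1110xxxx → 3-byte sequence.
Byte 1: 0xE2 = 11100010, payload 0010 (4 bits).
Byte 2: 0x87 = 10000111 (10xxxxxx ✓), payload 000111.
Byte 3: 0xAC = 10101100 (10xxxxxx ✓), payload 101100.
Concatenate: 0010000111101100 = 0x21EC (16 bits → U+21EC).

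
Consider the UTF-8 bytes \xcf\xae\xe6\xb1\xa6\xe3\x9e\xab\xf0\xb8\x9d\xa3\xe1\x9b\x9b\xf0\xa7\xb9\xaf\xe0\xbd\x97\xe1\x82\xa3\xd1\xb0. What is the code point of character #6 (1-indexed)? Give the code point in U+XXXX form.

Offset 0: leading byte 0xCF = 11001111 → 2-byte char #1 = CF AE.
Offset 2: leading byte 0xE6 = 11100110 → 3-byte char #2 = E6 B1 A6.
Offset 5: leading byte 0xE3 = 11100011 → 3-byte char #3 = E3 9E AB.
Offset 8: leading byte 0xF0 = 11110000 → 4-byte char #4 = F0 B8 9D A3.
Offset 12: leading byte 0xE1 = 11100001 → 3-byte char #5 = E1 9B 9B.
Offset 15: leading byte 0xF0 = 11110000 → 4-byte char #6 = F0 A7 B9 AF.
Leading byte 0xF0 = 11110000 matches 11110xxx → 4-byte sequence.
Byte 1: 0xF0 = 11110000, payload 000 (3 bits).
Byte 2: 0xA7 = 10100111 (10xxxxxx ✓), payload 100111.
Byte 3: 0xB9 = 10111001 (10xxxxxx ✓), payload 111001.
Byte 4: 0xAF = 10101111 (10xxxxxx ✓), payload 101111.
Concatenate: 000100111111001101111 = 0x27E6F (21 bits → U+27E6F).

U+27E6F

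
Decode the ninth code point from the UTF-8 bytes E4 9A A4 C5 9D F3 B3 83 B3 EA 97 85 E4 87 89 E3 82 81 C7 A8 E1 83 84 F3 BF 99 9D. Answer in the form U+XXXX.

U+FF65D

Offset 0: leading byte 0xE4 = 11100100 → 3-byte char #1 = E4 9A A4.
Offset 3: leading byte 0xC5 = 11000101 → 2-byte char #2 = C5 9D.
Offset 5: leading byte 0xF3 = 11110011 → 4-byte char #3 = F3 B3 83 B3.
Offset 9: leading byte 0xEA = 11101010 → 3-byte char #4 = EA 97 85.
Offset 12: leading byte 0xE4 = 11100100 → 3-byte char #5 = E4 87 89.
Offset 15: leading byte 0xE3 = 11100011 → 3-byte char #6 = E3 82 81.
Offset 18: leading byte 0xC7 = 11000111 → 2-byte char #7 = C7 A8.
Offset 20: leading byte 0xE1 = 11100001 → 3-byte char #8 = E1 83 84.
Offset 23: leading byte 0xF3 = 11110011 → 4-byte char #9 = F3 BF 99 9D.
Leading byte 0xF3 = 11110011 matches 11110xxx → 4-byte sequence.
Byte 1: 0xF3 = 11110011, payload 011 (3 bits).
Byte 2: 0xBF = 10111111 (10xxxxxx ✓), payload 111111.
Byte 3: 0x99 = 10011001 (10xxxxxx ✓), payload 011001.
Byte 4: 0x9D = 10011101 (10xxxxxx ✓), payload 011101.
Concatenate: 011111111011001011101 = 0xFF65D (21 bits → U+FF65D).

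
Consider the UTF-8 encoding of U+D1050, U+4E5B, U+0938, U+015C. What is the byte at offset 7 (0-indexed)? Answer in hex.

0xE0

U+D1050 → 4-byte form F3 91 81 90 at offsets 0–3.
U+4E5B → 3-byte form E4 B9 9B at offsets 4–6.
U+0938 → 3-byte form E0 A4 B8 at offsets 7–9.
Offset 7 falls in char 3's range; it's byte 1 of E0 A4 B8 = 0xE0.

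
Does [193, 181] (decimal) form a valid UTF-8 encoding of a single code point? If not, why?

invalid (overlong encoding)

Leading byte 0xC1 = 11000001 → 2-byte form.
Continuation bytes all match 10xxxxxx. Payload decodes to 0x75.
But 0x75 < 0x80, the minimum for a 2-byte sequence — this is an overlong encoding.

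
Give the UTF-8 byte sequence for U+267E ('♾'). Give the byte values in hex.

E2 99 BE

U+267E = 0x267E = 9854 decimal. In range U+0800–U+FFFF → 3-byte form: 1110xxxx 10xxxxxx 10xxxxxx.
Binary (16 bits): 0010011001111110.
Split 4+6+6: 0010 | 011001 | 111110.
Byte 1: 11100010 = 0xE2.
Byte 2: 10011001 = 0x99.
Byte 3: 10111110 = 0xBE.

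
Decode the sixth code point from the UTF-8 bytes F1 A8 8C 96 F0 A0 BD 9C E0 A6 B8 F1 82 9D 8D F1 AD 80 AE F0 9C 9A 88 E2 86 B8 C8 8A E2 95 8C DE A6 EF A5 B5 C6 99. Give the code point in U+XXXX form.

U+1C688

Offset 0: leading byte 0xF1 = 11110001 → 4-byte char #1 = F1 A8 8C 96.
Offset 4: leading byte 0xF0 = 11110000 → 4-byte char #2 = F0 A0 BD 9C.
Offset 8: leading byte 0xE0 = 11100000 → 3-byte char #3 = E0 A6 B8.
Offset 11: leading byte 0xF1 = 11110001 → 4-byte char #4 = F1 82 9D 8D.
Offset 15: leading byte 0xF1 = 11110001 → 4-byte char #5 = F1 AD 80 AE.
Offset 19: leading byte 0xF0 = 11110000 → 4-byte char #6 = F0 9C 9A 88.
Leading byte 0xF0 = 11110000 matches 11110xxx → 4-byte sequence.
Byte 1: 0xF0 = 11110000, payload 000 (3 bits).
Byte 2: 0x9C = 10011100 (10xxxxxx ✓), payload 011100.
Byte 3: 0x9A = 10011010 (10xxxxxx ✓), payload 011010.
Byte 4: 0x88 = 10001000 (10xxxxxx ✓), payload 001000.
Concatenate: 000011100011010001000 = 0x1C688 (21 bits → U+1C688).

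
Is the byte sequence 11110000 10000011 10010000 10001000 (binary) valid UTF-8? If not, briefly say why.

invalid (overlong encoding)

Leading byte 0xF0 = 11110000 → 4-byte form.
Continuation bytes all match 10xxxxxx. Payload decodes to 0x3408.
But 0x3408 < 0x10000, the minimum for a 4-byte sequence — this is an overlong encoding.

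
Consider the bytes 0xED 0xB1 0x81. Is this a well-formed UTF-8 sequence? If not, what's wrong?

invalid (encodes a surrogate (U+D800–U+DFFF))

Structurally a 3-byte sequence; payload = 0xDC41.
But 0xDC41 is in U+D800–U+DFFF, the surrogate range. Surrogates are not Unicode scalar values and are forbidden in UTF-8.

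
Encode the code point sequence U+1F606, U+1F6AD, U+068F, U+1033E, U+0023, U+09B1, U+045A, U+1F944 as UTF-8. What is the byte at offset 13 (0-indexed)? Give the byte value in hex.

0xBE

U+1F606 → 4-byte form F0 9F 98 86 at offsets 0–3.
U+1F6AD → 4-byte form F0 9F 9A AD at offsets 4–7.
U+068F → 2-byte form DA 8F at offsets 8–9.
U+1033E → 4-byte form F0 90 8C BE at offsets 10–13.
Offset 13 falls in char 4's range; it's byte 4 of F0 90 8C BE = 0xBE.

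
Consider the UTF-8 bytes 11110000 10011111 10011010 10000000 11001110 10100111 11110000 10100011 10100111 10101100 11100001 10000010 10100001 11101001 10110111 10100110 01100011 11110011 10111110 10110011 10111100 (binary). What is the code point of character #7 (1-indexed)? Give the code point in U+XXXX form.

Offset 0: leading byte 0xF0 = 11110000 → 4-byte char #1 = F0 9F 9A 80.
Offset 4: leading byte 0xCE = 11001110 → 2-byte char #2 = CE A7.
Offset 6: leading byte 0xF0 = 11110000 → 4-byte char #3 = F0 A3 A7 AC.
Offset 10: leading byte 0xE1 = 11100001 → 3-byte char #4 = E1 82 A1.
Offset 13: leading byte 0xE9 = 11101001 → 3-byte char #5 = E9 B7 A6.
Offset 16: leading byte 0x63 = 01100011 → 1-byte char #6 = 63.
Offset 17: leading byte 0xF3 = 11110011 → 4-byte char #7 = F3 BE B3 BC.
Leading byte 0xF3 = 11110011 matches 11110xxx → 4-byte sequence.
Byte 1: 0xF3 = 11110011, payload 011 (3 bits).
Byte 2: 0xBE = 10111110 (10xxxxxx ✓), payload 111110.
Byte 3: 0xB3 = 10110011 (10xxxxxx ✓), payload 110011.
Byte 4: 0xBC = 10111100 (10xxxxxx ✓), payload 111100.
Concatenate: 011111110110011111100 = 0xFECFC (21 bits → U+FECFC).

U+FECFC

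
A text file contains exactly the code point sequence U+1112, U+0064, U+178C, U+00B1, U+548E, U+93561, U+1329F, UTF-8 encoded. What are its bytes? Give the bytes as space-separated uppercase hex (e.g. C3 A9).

U+1112: 3-byte form → E1 84 92.
U+0064: 1-byte form → 64.
U+178C: 3-byte form → E1 9E 8C.
U+00B1: 2-byte form → C2 B1.
U+548E: 3-byte form → E5 92 8E.
U+93561: 4-byte form → F2 93 95 A1.
U+1329F: 4-byte form → F0 93 8A 9F.
Concatenated (20 bytes): E1 84 92 64 E1 9E 8C C2 B1 E5 92 8E F2 93 95 A1 F0 93 8A 9F.

E1 84 92 64 E1 9E 8C C2 B1 E5 92 8E F2 93 95 A1 F0 93 8A 9F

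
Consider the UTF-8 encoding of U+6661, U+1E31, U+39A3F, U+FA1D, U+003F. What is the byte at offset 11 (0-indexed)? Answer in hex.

U+6661 → 3-byte form E6 99 A1 at offsets 0–2.
U+1E31 → 3-byte form E1 B8 B1 at offsets 3–5.
U+39A3F → 4-byte form F0 B9 A8 BF at offsets 6–9.
U+FA1D → 3-byte form EF A8 9D at offsets 10–12.
Offset 11 falls in char 4's range; it's byte 2 of EF A8 9D = 0xA8.

0xA8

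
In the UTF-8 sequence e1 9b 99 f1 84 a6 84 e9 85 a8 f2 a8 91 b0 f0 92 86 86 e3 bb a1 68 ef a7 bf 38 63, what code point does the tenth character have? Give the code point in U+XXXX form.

Offset 0: leading byte 0xE1 = 11100001 → 3-byte char #1 = E1 9B 99.
Offset 3: leading byte 0xF1 = 11110001 → 4-byte char #2 = F1 84 A6 84.
Offset 7: leading byte 0xE9 = 11101001 → 3-byte char #3 = E9 85 A8.
Offset 10: leading byte 0xF2 = 11110010 → 4-byte char #4 = F2 A8 91 B0.
Offset 14: leading byte 0xF0 = 11110000 → 4-byte char #5 = F0 92 86 86.
Offset 18: leading byte 0xE3 = 11100011 → 3-byte char #6 = E3 BB A1.
Offset 21: leading byte 0x68 = 01101000 → 1-byte char #7 = 68.
Offset 22: leading byte 0xEF = 11101111 → 3-byte char #8 = EF A7 BF.
Offset 25: leading byte 0x38 = 00111000 → 1-byte char #9 = 38.
Offset 26: leading byte 0x63 = 01100011 → 1-byte char #10 = 63.
Leading byte 0x63 = 01100011 matches 0xxxxxxx → 1-byte sequence.
Byte 1: 0x63 = 01100011, payload 1100011 (7 bits).
Concatenate: 1100011 = 0x63 (7 bits → U+0063).

U+0063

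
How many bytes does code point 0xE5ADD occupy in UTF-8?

4

U+E5ADD = 0xE5ADD. UTF-8 uses 1 byte below 0x80, 2 below 0x800, 3 below 0x10000, 4 up to 0x10FFFF. 0xE5ADD is in U+10000–U+10FFFF → 4 bytes.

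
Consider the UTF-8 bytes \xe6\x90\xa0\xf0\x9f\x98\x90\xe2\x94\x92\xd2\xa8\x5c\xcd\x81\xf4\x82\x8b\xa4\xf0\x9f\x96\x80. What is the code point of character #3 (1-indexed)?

Offset 0: leading byte 0xE6 = 11100110 → 3-byte char #1 = E6 90 A0.
Offset 3: leading byte 0xF0 = 11110000 → 4-byte char #2 = F0 9F 98 90.
Offset 7: leading byte 0xE2 = 11100010 → 3-byte char #3 = E2 94 92.
Leading byte 0xE2 = 11100010 matches 1110xxxx → 3-byte sequence.
Byte 1: 0xE2 = 11100010, payload 0010 (4 bits).
Byte 2: 0x94 = 10010100 (10xxxxxx ✓), payload 010100.
Byte 3: 0x92 = 10010010 (10xxxxxx ✓), payload 010010.
Concatenate: 0010010100010010 = 0x2512 (16 bits → U+2512).

U+2512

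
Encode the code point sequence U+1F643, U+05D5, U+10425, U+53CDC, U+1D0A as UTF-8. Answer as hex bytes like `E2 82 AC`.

U+1F643: 4-byte form → F0 9F 99 83.
U+05D5: 2-byte form → D7 95.
U+10425: 4-byte form → F0 90 90 A5.
U+53CDC: 4-byte form → F1 93 B3 9C.
U+1D0A: 3-byte form → E1 B4 8A.
Concatenated (17 bytes): F0 9F 99 83 D7 95 F0 90 90 A5 F1 93 B3 9C E1 B4 8A.

F0 9F 99 83 D7 95 F0 90 90 A5 F1 93 B3 9C E1 B4 8A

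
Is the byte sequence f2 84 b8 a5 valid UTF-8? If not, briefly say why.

Leading byte 0xF2 = 11110010 → 4-byte form.
Continuation bytes 0x84=10000100, 0xB8=10111000, 0xA5=10100101 all match 10xxxxxx.
Decoded value 0x84E25 is ≥ 0x10000 (shortest form) and not a surrogate.

valid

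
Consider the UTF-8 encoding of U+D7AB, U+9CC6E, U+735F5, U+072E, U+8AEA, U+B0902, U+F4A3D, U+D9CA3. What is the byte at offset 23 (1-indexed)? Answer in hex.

0xA8

1-indexed offset 23 is 0-indexed offset 22.
U+D7AB → 3-byte form ED 9E AB at offsets 0–2.
U+9CC6E → 4-byte form F2 9C B1 AE at offsets 3–6.
U+735F5 → 4-byte form F1 B3 97 B5 at offsets 7–10.
U+072E → 2-byte form DC AE at offsets 11–12.
U+8AEA → 3-byte form E8 AB AA at offsets 13–15.
U+B0902 → 4-byte form F2 B0 A4 82 at offsets 16–19.
U+F4A3D → 4-byte form F3 B4 A8 BD at offsets 20–23.
Offset 22 falls in char 7's range; it's byte 3 of F3 B4 A8 BD = 0xA8.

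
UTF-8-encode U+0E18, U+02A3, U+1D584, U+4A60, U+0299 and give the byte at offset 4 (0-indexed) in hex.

U+0E18 → 3-byte form E0 B8 98 at offsets 0–2.
U+02A3 → 2-byte form CA A3 at offsets 3–4.
Offset 4 falls in char 2's range; it's byte 2 of CA A3 = 0xA3.

0xA3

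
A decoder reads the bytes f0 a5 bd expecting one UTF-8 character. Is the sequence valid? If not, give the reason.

Leading byte 0xF0 = 11110000 → 4-byte form, but only 3 bytes are present.

invalid (sequence truncated)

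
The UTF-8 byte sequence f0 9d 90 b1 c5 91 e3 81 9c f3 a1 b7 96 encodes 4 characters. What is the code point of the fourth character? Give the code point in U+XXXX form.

Offset 0: leading byte 0xF0 = 11110000 → 4-byte char #1 = F0 9D 90 B1.
Offset 4: leading byte 0xC5 = 11000101 → 2-byte char #2 = C5 91.
Offset 6: leading byte 0xE3 = 11100011 → 3-byte char #3 = E3 81 9C.
Offset 9: leading byte 0xF3 = 11110011 → 4-byte char #4 = F3 A1 B7 96.
Leading byte 0xF3 = 11110011 matches 11110xxx → 4-byte sequence.
Byte 1: 0xF3 = 11110011, payload 011 (3 bits).
Byte 2: 0xA1 = 10100001 (10xxxxxx ✓), payload 100001.
Byte 3: 0xB7 = 10110111 (10xxxxxx ✓), payload 110111.
Byte 4: 0x96 = 10010110 (10xxxxxx ✓), payload 010110.
Concatenate: 011100001110111010110 = 0xE1DD6 (21 bits → U+E1DD6).

U+E1DD6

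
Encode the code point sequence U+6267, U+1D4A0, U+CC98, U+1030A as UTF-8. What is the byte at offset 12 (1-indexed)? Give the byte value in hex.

1-indexed offset 12 is 0-indexed offset 11.
U+6267 → 3-byte form E6 89 A7 at offsets 0–2.
U+1D4A0 → 4-byte form F0 9D 92 A0 at offsets 3–6.
U+CC98 → 3-byte form EC B2 98 at offsets 7–9.
U+1030A → 4-byte form F0 90 8C 8A at offsets 10–13.
Offset 11 falls in char 4's range; it's byte 2 of F0 90 8C 8A = 0x90.

0x90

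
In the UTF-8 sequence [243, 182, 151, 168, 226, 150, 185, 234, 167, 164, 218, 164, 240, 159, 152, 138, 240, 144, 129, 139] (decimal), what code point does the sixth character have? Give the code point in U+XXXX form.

Offset 0: leading byte 0xF3 = 11110011 → 4-byte char #1 = F3 B6 97 A8.
Offset 4: leading byte 0xE2 = 11100010 → 3-byte char #2 = E2 96 B9.
Offset 7: leading byte 0xEA = 11101010 → 3-byte char #3 = EA A7 A4.
Offset 10: leading byte 0xDA = 11011010 → 2-byte char #4 = DA A4.
Offset 12: leading byte 0xF0 = 11110000 → 4-byte char #5 = F0 9F 98 8A.
Offset 16: leading byte 0xF0 = 11110000 → 4-byte char #6 = F0 90 81 8B.
Leading byte 0xF0 = 11110000 matches 11110xxx → 4-byte sequence.
Byte 1: 0xF0 = 11110000, payload 000 (3 bits).
Byte 2: 0x90 = 10010000 (10xxxxxx ✓), payload 010000.
Byte 3: 0x81 = 10000001 (10xxxxxx ✓), payload 000001.
Byte 4: 0x8B = 10001011 (10xxxxxx ✓), payload 001011.
Concatenate: 000010000000001001011 = 0x1004B (21 bits → U+1004B).

U+1004B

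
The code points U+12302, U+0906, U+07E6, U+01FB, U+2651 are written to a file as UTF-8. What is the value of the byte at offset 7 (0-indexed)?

0xDF

U+12302 → 4-byte form F0 92 8C 82 at offsets 0–3.
U+0906 → 3-byte form E0 A4 86 at offsets 4–6.
U+07E6 → 2-byte form DF A6 at offsets 7–8.
Offset 7 falls in char 3's range; it's byte 1 of DF A6 = 0xDF.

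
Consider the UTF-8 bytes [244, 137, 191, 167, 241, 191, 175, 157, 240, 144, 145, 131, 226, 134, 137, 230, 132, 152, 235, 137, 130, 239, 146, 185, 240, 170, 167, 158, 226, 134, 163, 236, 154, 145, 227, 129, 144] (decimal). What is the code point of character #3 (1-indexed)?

U+10443

Offset 0: leading byte 0xF4 = 11110100 → 4-byte char #1 = F4 89 BF A7.
Offset 4: leading byte 0xF1 = 11110001 → 4-byte char #2 = F1 BF AF 9D.
Offset 8: leading byte 0xF0 = 11110000 → 4-byte char #3 = F0 90 91 83.
Leading byte 0xF0 = 11110000 matches 11110xxx → 4-byte sequence.
Byte 1: 0xF0 = 11110000, payload 000 (3 bits).
Byte 2: 0x90 = 10010000 (10xxxxxx ✓), payload 010000.
Byte 3: 0x91 = 10010001 (10xxxxxx ✓), payload 010001.
Byte 4: 0x83 = 10000011 (10xxxxxx ✓), payload 000011.
Concatenate: 000010000010001000011 = 0x10443 (21 bits → U+10443).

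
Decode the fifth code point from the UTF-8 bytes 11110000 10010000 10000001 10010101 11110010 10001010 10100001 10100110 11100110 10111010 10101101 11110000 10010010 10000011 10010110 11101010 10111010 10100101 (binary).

Offset 0: leading byte 0xF0 = 11110000 → 4-byte char #1 = F0 90 81 95.
Offset 4: leading byte 0xF2 = 11110010 → 4-byte char #2 = F2 8A A1 A6.
Offset 8: leading byte 0xE6 = 11100110 → 3-byte char #3 = E6 BA AD.
Offset 11: leading byte 0xF0 = 11110000 → 4-byte char #4 = F0 92 83 96.
Offset 15: leading byte 0xEA = 11101010 → 3-byte char #5 = EA BA A5.
Leading byte 0xEA = 11101010 matches 1110xxxx → 3-byte sequence.
Byte 1: 0xEA = 11101010, payload 1010 (4 bits).
Byte 2: 0xBA = 10111010 (10xxxxxx ✓), payload 111010.
Byte 3: 0xA5 = 10100101 (10xxxxxx ✓), payload 100101.
Concatenate: 1010111010100101 = 0xAEA5 (16 bits → U+AEA5).

U+AEA5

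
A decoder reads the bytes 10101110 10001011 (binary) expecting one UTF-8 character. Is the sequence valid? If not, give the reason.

invalid (continuation byte with no leading byte)

Byte 0xAE = 10101110 has the form 10xxxxxx — a continuation byte — but there is no preceding leading byte.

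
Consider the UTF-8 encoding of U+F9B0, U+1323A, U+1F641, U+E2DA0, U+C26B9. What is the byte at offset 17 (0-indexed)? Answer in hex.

0x9A

U+F9B0 → 3-byte form EF A6 B0 at offsets 0–2.
U+1323A → 4-byte form F0 93 88 BA at offsets 3–6.
U+1F641 → 4-byte form F0 9F 99 81 at offsets 7–10.
U+E2DA0 → 4-byte form F3 A2 B6 A0 at offsets 11–14.
U+C26B9 → 4-byte form F3 82 9A B9 at offsets 15–18.
Offset 17 falls in char 5's range; it's byte 3 of F3 82 9A B9 = 0x9A.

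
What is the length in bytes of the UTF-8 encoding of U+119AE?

U+119AE = 0x119AE. UTF-8 uses 1 byte below 0x80, 2 below 0x800, 3 below 0x10000, 4 up to 0x10FFFF. 0x119AE is in U+10000–U+10FFFF → 4 bytes.

4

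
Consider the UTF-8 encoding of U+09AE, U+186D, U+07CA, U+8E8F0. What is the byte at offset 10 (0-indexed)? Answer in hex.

U+09AE → 3-byte form E0 A6 AE at offsets 0–2.
U+186D → 3-byte form E1 A1 AD at offsets 3–5.
U+07CA → 2-byte form DF 8A at offsets 6–7.
U+8E8F0 → 4-byte form F2 8E A3 B0 at offsets 8–11.
Offset 10 falls in char 4's range; it's byte 3 of F2 8E A3 B0 = 0xA3.

0xA3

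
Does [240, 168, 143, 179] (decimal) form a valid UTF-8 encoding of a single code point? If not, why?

Leading byte 0xF0 = 11110000 → 4-byte form.
Continuation bytes 0xA8=10101000, 0x8F=10001111, 0xB3=10110011 all match 10xxxxxx.
Decoded value 0x283F3 is ≥ 0x10000 (shortest form) and not a surrogate.

valid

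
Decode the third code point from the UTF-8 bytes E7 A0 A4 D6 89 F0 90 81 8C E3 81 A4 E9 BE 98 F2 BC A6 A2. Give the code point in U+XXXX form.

Offset 0: leading byte 0xE7 = 11100111 → 3-byte char #1 = E7 A0 A4.
Offset 3: leading byte 0xD6 = 11010110 → 2-byte char #2 = D6 89.
Offset 5: leading byte 0xF0 = 11110000 → 4-byte char #3 = F0 90 81 8C.
Leading byte 0xF0 = 11110000 matches 11110xxx → 4-byte sequence.
Byte 1: 0xF0 = 11110000, payload 000 (3 bits).
Byte 2: 0x90 = 10010000 (10xxxxxx ✓), payload 010000.
Byte 3: 0x81 = 10000001 (10xxxxxx ✓), payload 000001.
Byte 4: 0x8C = 10001100 (10xxxxxx ✓), payload 001100.
Concatenate: 000010000000001001100 = 0x1004C (21 bits → U+1004C).

U+1004C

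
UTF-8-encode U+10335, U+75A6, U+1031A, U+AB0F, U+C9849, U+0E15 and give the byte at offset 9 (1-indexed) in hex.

1-indexed offset 9 is 0-indexed offset 8.
U+10335 → 4-byte form F0 90 8C B5 at offsets 0–3.
U+75A6 → 3-byte form E7 96 A6 at offsets 4–6.
U+1031A → 4-byte form F0 90 8C 9A at offsets 7–10.
Offset 8 falls in char 3's range; it's byte 2 of F0 90 8C 9A = 0x90.

0x90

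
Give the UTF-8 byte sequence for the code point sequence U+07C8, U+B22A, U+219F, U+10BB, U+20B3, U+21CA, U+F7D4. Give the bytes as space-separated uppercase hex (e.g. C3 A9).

DF 88 EB 88 AA E2 86 9F E1 82 BB E2 82 B3 E2 87 8A EF 9F 94

U+07C8: 2-byte form → DF 88.
U+B22A: 3-byte form → EB 88 AA.
U+219F: 3-byte form → E2 86 9F.
U+10BB: 3-byte form → E1 82 BB.
U+20B3: 3-byte form → E2 82 B3.
U+21CA: 3-byte form → E2 87 8A.
U+F7D4: 3-byte form → EF 9F 94.
Concatenated (20 bytes): DF 88 EB 88 AA E2 86 9F E1 82 BB E2 82 B3 E2 87 8A EF 9F 94.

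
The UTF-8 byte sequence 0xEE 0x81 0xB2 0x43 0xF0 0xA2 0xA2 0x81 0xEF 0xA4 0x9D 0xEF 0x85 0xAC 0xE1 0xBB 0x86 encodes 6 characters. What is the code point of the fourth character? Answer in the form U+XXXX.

U+F91D

Offset 0: leading byte 0xEE = 11101110 → 3-byte char #1 = EE 81 B2.
Offset 3: leading byte 0x43 = 01000011 → 1-byte char #2 = 43.
Offset 4: leading byte 0xF0 = 11110000 → 4-byte char #3 = F0 A2 A2 81.
Offset 8: leading byte 0xEF = 11101111 → 3-byte char #4 = EF A4 9D.
Leading byte 0xEF = 11101111 matches 1110xxxx → 3-byte sequence.
Byte 1: 0xEF = 11101111, payload 1111 (4 bits).
Byte 2: 0xA4 = 10100100 (10xxxxxx ✓), payload 100100.
Byte 3: 0x9D = 10011101 (10xxxxxx ✓), payload 011101.
Concatenate: 1111100100011101 = 0xF91D (16 bits → U+F91D).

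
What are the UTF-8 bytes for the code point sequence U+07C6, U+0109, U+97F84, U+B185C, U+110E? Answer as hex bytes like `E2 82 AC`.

DF 86 C4 89 F2 97 BE 84 F2 B1 A1 9C E1 84 8E

U+07C6: 2-byte form → DF 86.
U+0109: 2-byte form → C4 89.
U+97F84: 4-byte form → F2 97 BE 84.
U+B185C: 4-byte form → F2 B1 A1 9C.
U+110E: 3-byte form → E1 84 8E.
Concatenated (15 bytes): DF 86 C4 89 F2 97 BE 84 F2 B1 A1 9C E1 84 8E.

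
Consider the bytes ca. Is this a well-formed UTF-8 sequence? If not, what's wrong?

Leading byte 0xCA = 11001010 → 2-byte form, but only 1 byte is present.

invalid (sequence truncated)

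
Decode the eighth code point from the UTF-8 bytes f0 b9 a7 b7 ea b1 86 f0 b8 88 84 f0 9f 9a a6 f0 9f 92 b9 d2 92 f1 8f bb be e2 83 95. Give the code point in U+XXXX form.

Offset 0: leading byte 0xF0 = 11110000 → 4-byte char #1 = F0 B9 A7 B7.
Offset 4: leading byte 0xEA = 11101010 → 3-byte char #2 = EA B1 86.
Offset 7: leading byte 0xF0 = 11110000 → 4-byte char #3 = F0 B8 88 84.
Offset 11: leading byte 0xF0 = 11110000 → 4-byte char #4 = F0 9F 9A A6.
Offset 15: leading byte 0xF0 = 11110000 → 4-byte char #5 = F0 9F 92 B9.
Offset 19: leading byte 0xD2 = 11010010 → 2-byte char #6 = D2 92.
Offset 21: leading byte 0xF1 = 11110001 → 4-byte char #7 = F1 8F BB BE.
Offset 25: leading byte 0xE2 = 11100010 → 3-byte char #8 = E2 83 95.
Leading byte 0xE2 = 11100010 matches 1110xxxx → 3-byte sequence.
Byte 1: 0xE2 = 11100010, payload 0010 (4 bits).
Byte 2: 0x83 = 10000011 (10xxxxxx ✓), payload 000011.
Byte 3: 0x95 = 10010101 (10xxxxxx ✓), payload 010101.
Concatenate: 0010000011010101 = 0x20D5 (16 bits → U+20D5).

U+20D5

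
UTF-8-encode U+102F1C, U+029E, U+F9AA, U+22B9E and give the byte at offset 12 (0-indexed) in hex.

U+102F1C → 4-byte form F4 82 BC 9C at offsets 0–3.
U+029E → 2-byte form CA 9E at offsets 4–5.
U+F9AA → 3-byte form EF A6 AA at offsets 6–8.
U+22B9E → 4-byte form F0 A2 AE 9E at offsets 9–12.
Offset 12 falls in char 4's range; it's byte 4 of F0 A2 AE 9E = 0x9E.

0x9E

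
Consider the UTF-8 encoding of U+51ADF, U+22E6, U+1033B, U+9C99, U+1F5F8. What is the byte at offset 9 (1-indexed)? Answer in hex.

0x90

1-indexed offset 9 is 0-indexed offset 8.
U+51ADF → 4-byte form F1 91 AB 9F at offsets 0–3.
U+22E6 → 3-byte form E2 8B A6 at offsets 4–6.
U+1033B → 4-byte form F0 90 8C BB at offsets 7–10.
Offset 8 falls in char 3's range; it's byte 2 of F0 90 8C BB = 0x90.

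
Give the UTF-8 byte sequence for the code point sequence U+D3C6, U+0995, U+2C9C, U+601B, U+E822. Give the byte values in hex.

U+D3C6: 3-byte form → ED 8F 86.
U+0995: 3-byte form → E0 A6 95.
U+2C9C: 3-byte form → E2 B2 9C.
U+601B: 3-byte form → E6 80 9B.
U+E822: 3-byte form → EE A0 A2.
Concatenated (15 bytes): ED 8F 86 E0 A6 95 E2 B2 9C E6 80 9B EE A0 A2.

ED 8F 86 E0 A6 95 E2 B2 9C E6 80 9B EE A0 A2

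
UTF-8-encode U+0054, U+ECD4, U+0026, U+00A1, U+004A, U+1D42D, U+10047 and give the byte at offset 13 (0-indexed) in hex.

0x90

U+0054 → 1-byte form 54 at offsets 0–0.
U+ECD4 → 3-byte form EE B3 94 at offsets 1–3.
U+0026 → 1-byte form 26 at offsets 4–4.
U+00A1 → 2-byte form C2 A1 at offsets 5–6.
U+004A → 1-byte form 4A at offsets 7–7.
U+1D42D → 4-byte form F0 9D 90 AD at offsets 8–11.
U+10047 → 4-byte form F0 90 81 87 at offsets 12–15.
Offset 13 falls in char 7's range; it's byte 2 of F0 90 81 87 = 0x90.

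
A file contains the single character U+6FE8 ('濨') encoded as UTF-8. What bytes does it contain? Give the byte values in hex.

U+6FE8 = 0x6FE8 = 28648 decimal. In range U+0800–U+FFFF → 3-byte form: 1110xxxx 10xxxxxx 10xxxxxx.
Binary (16 bits): 0110111111101000.
Split 4+6+6: 0110 | 111111 | 101000.
Byte 1: 11100110 = 0xE6.
Byte 2: 10111111 = 0xBF.
Byte 3: 10101000 = 0xA8.

E6 BF A8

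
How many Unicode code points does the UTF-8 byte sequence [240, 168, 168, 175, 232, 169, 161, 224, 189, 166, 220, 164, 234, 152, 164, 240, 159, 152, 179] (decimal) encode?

Byte at offset 0: 0xF0 = 11110000 → 4-byte char (#1). Advance 4.
Byte at offset 4: 0xE8 = 11101000 → 3-byte char (#2). Advance 3.
Byte at offset 7: 0xE0 = 11100000 → 3-byte char (#3). Advance 3.
Byte at offset 10: 0xDC = 11011100 → 2-byte char (#4). Advance 2.
Byte at offset 12: 0xEA = 11101010 → 3-byte char (#5). Advance 3.
Byte at offset 15: 0xF0 = 11110000 → 4-byte char (#6). Advance 4.
Reached end at offset 19 after 6 code points.

6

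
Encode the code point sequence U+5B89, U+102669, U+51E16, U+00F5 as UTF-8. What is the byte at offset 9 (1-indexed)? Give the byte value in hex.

1-indexed offset 9 is 0-indexed offset 8.
U+5B89 → 3-byte form E5 AE 89 at offsets 0–2.
U+102669 → 4-byte form F4 82 99 A9 at offsets 3–6.
U+51E16 → 4-byte form F1 91 B8 96 at offsets 7–10.
Offset 8 falls in char 3's range; it's byte 2 of F1 91 B8 96 = 0x91.

0x91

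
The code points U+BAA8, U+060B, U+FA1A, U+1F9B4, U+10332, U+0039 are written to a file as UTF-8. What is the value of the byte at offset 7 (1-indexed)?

1-indexed offset 7 is 0-indexed offset 6.
U+BAA8 → 3-byte form EB AA A8 at offsets 0–2.
U+060B → 2-byte form D8 8B at offsets 3–4.
U+FA1A → 3-byte form EF A8 9A at offsets 5–7.
Offset 6 falls in char 3's range; it's byte 2 of EF A8 9A = 0xA8.

0xA8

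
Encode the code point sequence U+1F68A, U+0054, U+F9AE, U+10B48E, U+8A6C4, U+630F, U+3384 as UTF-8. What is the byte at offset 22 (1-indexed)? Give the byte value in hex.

0x84

1-indexed offset 22 is 0-indexed offset 21.
U+1F68A → 4-byte form F0 9F 9A 8A at offsets 0–3.
U+0054 → 1-byte form 54 at offsets 4–4.
U+F9AE → 3-byte form EF A6 AE at offsets 5–7.
U+10B48E → 4-byte form F4 8B 92 8E at offsets 8–11.
U+8A6C4 → 4-byte form F2 8A 9B 84 at offsets 12–15.
U+630F → 3-byte form E6 8C 8F at offsets 16–18.
U+3384 → 3-byte form E3 8E 84 at offsets 19–21.
Offset 21 falls in char 7's range; it's byte 3 of E3 8E 84 = 0x84.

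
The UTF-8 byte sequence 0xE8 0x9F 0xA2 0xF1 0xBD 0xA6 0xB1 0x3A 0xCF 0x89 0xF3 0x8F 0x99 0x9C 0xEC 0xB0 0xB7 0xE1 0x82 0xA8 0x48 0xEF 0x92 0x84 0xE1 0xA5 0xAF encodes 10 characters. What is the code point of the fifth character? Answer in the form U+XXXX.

Offset 0: leading byte 0xE8 = 11101000 → 3-byte char #1 = E8 9F A2.
Offset 3: leading byte 0xF1 = 11110001 → 4-byte char #2 = F1 BD A6 B1.
Offset 7: leading byte 0x3A = 00111010 → 1-byte char #3 = 3A.
Offset 8: leading byte 0xCF = 11001111 → 2-byte char #4 = CF 89.
Offset 10: leading byte 0xF3 = 11110011 → 4-byte char #5 = F3 8F 99 9C.
Leading byte 0xF3 = 11110011 matches 11110xxx → 4-byte sequence.
Byte 1: 0xF3 = 11110011, payload 011 (3 bits).
Byte 2: 0x8F = 10001111 (10xxxxxx ✓), payload 001111.
Byte 3: 0x99 = 10011001 (10xxxxxx ✓), payload 011001.
Byte 4: 0x9C = 10011100 (10xxxxxx ✓), payload 011100.
Concatenate: 011001111011001011100 = 0xCF65C (21 bits → U+CF65C).

U+CF65C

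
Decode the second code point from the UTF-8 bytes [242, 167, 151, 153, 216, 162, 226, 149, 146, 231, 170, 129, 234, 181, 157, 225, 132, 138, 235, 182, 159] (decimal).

U+0622

Offset 0: leading byte 0xF2 = 11110010 → 4-byte char #1 = F2 A7 97 99.
Offset 4: leading byte 0xD8 = 11011000 → 2-byte char #2 = D8 A2.
Leading byte 0xD8 = 11011000 matches 110xxxxx → 2-byte sequence.
Byte 1: 0xD8 = 11011000, payload 11000 (5 bits).
Byte 2: 0xA2 = 10100010 (10xxxxxx ✓), payload 100010.
Concatenate: 11000100010 = 0x622 (11 bits → U+0622).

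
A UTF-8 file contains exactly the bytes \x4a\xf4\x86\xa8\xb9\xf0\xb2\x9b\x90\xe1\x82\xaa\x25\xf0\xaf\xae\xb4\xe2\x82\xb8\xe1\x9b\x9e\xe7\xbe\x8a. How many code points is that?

Byte at offset 0: 0x4A = 01001010 → 1-byte char (#1). Advance 1.
Byte at offset 1: 0xF4 = 11110100 → 4-byte char (#2). Advance 4.
Byte at offset 5: 0xF0 = 11110000 → 4-byte char (#3). Advance 4.
Byte at offset 9: 0xE1 = 11100001 → 3-byte char (#4). Advance 3.
Byte at offset 12: 0x25 = 00100101 → 1-byte char (#5). Advance 1.
Byte at offset 13: 0xF0 = 11110000 → 4-byte char (#6). Advance 4.
Byte at offset 17: 0xE2 = 11100010 → 3-byte char (#7). Advance 3.
Byte at offset 20: 0xE1 = 11100001 → 3-byte char (#8). Advance 3.
Byte at offset 23: 0xE7 = 11100111 → 3-byte char (#9). Advance 3.
Reached end at offset 26 after 9 code points.

9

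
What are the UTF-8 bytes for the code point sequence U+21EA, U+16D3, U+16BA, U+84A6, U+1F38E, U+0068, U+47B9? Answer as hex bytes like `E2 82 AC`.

E2 87 AA E1 9B 93 E1 9A BA E8 92 A6 F0 9F 8E 8E 68 E4 9E B9

U+21EA: 3-byte form → E2 87 AA.
U+16D3: 3-byte form → E1 9B 93.
U+16BA: 3-byte form → E1 9A BA.
U+84A6: 3-byte form → E8 92 A6.
U+1F38E: 4-byte form → F0 9F 8E 8E.
U+0068: 1-byte form → 68.
U+47B9: 3-byte form → E4 9E B9.
Concatenated (20 bytes): E2 87 AA E1 9B 93 E1 9A BA E8 92 A6 F0 9F 8E 8E 68 E4 9E B9.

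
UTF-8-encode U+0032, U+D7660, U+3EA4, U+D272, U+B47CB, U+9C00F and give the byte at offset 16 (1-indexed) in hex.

1-indexed offset 16 is 0-indexed offset 15.
U+0032 → 1-byte form 32 at offsets 0–0.
U+D7660 → 4-byte form F3 97 99 A0 at offsets 1–4.
U+3EA4 → 3-byte form E3 BA A4 at offsets 5–7.
U+D272 → 3-byte form ED 89 B2 at offsets 8–10.
U+B47CB → 4-byte form F2 B4 9F 8B at offsets 11–14.
U+9C00F → 4-byte form F2 9C 80 8F at offsets 15–18.
Offset 15 falls in char 6's range; it's byte 1 of F2 9C 80 8F = 0xF2.

0xF2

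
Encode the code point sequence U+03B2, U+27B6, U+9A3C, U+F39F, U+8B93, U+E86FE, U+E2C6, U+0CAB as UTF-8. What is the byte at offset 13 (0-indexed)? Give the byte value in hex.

0x93

U+03B2 → 2-byte form CE B2 at offsets 0–1.
U+27B6 → 3-byte form E2 9E B6 at offsets 2–4.
U+9A3C → 3-byte form E9 A8 BC at offsets 5–7.
U+F39F → 3-byte form EF 8E 9F at offsets 8–10.
U+8B93 → 3-byte form E8 AE 93 at offsets 11–13.
Offset 13 falls in char 5's range; it's byte 3 of E8 AE 93 = 0x93.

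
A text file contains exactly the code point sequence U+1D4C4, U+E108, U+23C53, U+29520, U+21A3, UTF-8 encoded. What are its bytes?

U+1D4C4: 4-byte form → F0 9D 93 84.
U+E108: 3-byte form → EE 84 88.
U+23C53: 4-byte form → F0 A3 B1 93.
U+29520: 4-byte form → F0 A9 94 A0.
U+21A3: 3-byte form → E2 86 A3.
Concatenated (18 bytes): F0 9D 93 84 EE 84 88 F0 A3 B1 93 F0 A9 94 A0 E2 86 A3.

F0 9D 93 84 EE 84 88 F0 A3 B1 93 F0 A9 94 A0 E2 86 A3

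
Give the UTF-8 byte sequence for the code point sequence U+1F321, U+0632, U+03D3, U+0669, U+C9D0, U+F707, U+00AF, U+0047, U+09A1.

F0 9F 8C A1 D8 B2 CF 93 D9 A9 EC A7 90 EF 9C 87 C2 AF 47 E0 A6 A1

U+1F321: 4-byte form → F0 9F 8C A1.
U+0632: 2-byte form → D8 B2.
U+03D3: 2-byte form → CF 93.
U+0669: 2-byte form → D9 A9.
U+C9D0: 3-byte form → EC A7 90.
U+F707: 3-byte form → EF 9C 87.
U+00AF: 2-byte form → C2 AF.
U+0047: 1-byte form → 47.
U+09A1: 3-byte form → E0 A6 A1.
Concatenated (22 bytes): F0 9F 8C A1 D8 B2 CF 93 D9 A9 EC A7 90 EF 9C 87 C2 AF 47 E0 A6 A1.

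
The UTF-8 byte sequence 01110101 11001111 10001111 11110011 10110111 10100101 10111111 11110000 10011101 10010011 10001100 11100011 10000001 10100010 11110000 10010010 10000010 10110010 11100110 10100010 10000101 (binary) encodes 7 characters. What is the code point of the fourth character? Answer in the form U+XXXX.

U+1D4CC

Offset 0: leading byte 0x75 = 01110101 → 1-byte char #1 = 75.
Offset 1: leading byte 0xCF = 11001111 → 2-byte char #2 = CF 8F.
Offset 3: leading byte 0xF3 = 11110011 → 4-byte char #3 = F3 B7 A5 BF.
Offset 7: leading byte 0xF0 = 11110000 → 4-byte char #4 = F0 9D 93 8C.
Leading byte 0xF0 = 11110000 matches 11110xxx → 4-byte sequence.
Byte 1: 0xF0 = 11110000, payload 000 (3 bits).
Byte 2: 0x9D = 10011101 (10xxxxxx ✓), payload 011101.
Byte 3: 0x93 = 10010011 (10xxxxxx ✓), payload 010011.
Byte 4: 0x8C = 10001100 (10xxxxxx ✓), payload 001100.
Concatenate: 000011101010011001100 = 0x1D4CC (21 bits → U+1D4CC).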